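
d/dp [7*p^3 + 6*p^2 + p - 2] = 21*p^2 + 12*p + 1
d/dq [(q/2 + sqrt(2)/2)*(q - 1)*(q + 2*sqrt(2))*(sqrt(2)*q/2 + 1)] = sqrt(2)*q^3 - 3*sqrt(2)*q^2/4 + 6*q^2 - 4*q + 5*sqrt(2)*q - 5*sqrt(2)/2 + 2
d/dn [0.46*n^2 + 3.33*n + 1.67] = 0.92*n + 3.33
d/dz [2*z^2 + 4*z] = 4*z + 4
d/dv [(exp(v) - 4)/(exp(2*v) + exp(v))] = (-exp(2*v) + 8*exp(v) + 4)*exp(-v)/(exp(2*v) + 2*exp(v) + 1)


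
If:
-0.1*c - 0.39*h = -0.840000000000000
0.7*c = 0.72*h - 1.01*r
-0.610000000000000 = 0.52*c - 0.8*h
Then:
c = 1.54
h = 1.76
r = 0.19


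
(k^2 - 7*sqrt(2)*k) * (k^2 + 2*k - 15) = k^4 - 7*sqrt(2)*k^3 + 2*k^3 - 14*sqrt(2)*k^2 - 15*k^2 + 105*sqrt(2)*k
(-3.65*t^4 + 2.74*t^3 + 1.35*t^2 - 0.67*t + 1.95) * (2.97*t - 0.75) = -10.8405*t^5 + 10.8753*t^4 + 1.9545*t^3 - 3.0024*t^2 + 6.294*t - 1.4625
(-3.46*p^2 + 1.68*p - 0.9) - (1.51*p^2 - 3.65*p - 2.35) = -4.97*p^2 + 5.33*p + 1.45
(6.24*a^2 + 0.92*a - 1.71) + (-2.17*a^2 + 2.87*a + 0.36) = 4.07*a^2 + 3.79*a - 1.35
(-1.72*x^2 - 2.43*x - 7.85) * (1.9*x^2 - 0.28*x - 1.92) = -3.268*x^4 - 4.1354*x^3 - 10.9322*x^2 + 6.8636*x + 15.072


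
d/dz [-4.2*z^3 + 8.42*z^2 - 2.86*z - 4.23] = -12.6*z^2 + 16.84*z - 2.86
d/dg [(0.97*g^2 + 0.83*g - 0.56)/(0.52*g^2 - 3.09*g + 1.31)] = (-3.4289*g^2 + 3.1238*g - 0.6431)/(0.2704*g^4 - 3.2136*g^3 + 10.9105*g^2 - 8.0958*g + 1.7161)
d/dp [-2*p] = -2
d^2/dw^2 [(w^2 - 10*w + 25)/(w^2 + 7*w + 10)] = 2*(-17*w^3 + 45*w^2 + 825*w + 1775)/(w^6 + 21*w^5 + 177*w^4 + 763*w^3 + 1770*w^2 + 2100*w + 1000)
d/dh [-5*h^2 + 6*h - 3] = 6 - 10*h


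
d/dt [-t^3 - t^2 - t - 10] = -3*t^2 - 2*t - 1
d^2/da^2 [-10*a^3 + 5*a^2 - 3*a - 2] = 10 - 60*a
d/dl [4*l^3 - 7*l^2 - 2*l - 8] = 12*l^2 - 14*l - 2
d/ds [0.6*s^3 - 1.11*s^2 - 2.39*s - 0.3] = 1.8*s^2 - 2.22*s - 2.39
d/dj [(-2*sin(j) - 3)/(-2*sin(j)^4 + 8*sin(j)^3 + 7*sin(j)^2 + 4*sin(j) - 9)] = 2*(-6*sin(j)^4 + 4*sin(j)^3 + 43*sin(j)^2 + 21*sin(j) + 15)*cos(j)/(2*sin(j)^4 - 8*sin(j)^3 - 7*sin(j)^2 - 4*sin(j) + 9)^2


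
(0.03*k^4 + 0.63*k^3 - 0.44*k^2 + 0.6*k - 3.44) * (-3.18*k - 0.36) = -0.0954*k^5 - 2.0142*k^4 + 1.1724*k^3 - 1.7496*k^2 + 10.7232*k + 1.2384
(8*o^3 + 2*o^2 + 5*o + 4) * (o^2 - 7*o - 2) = 8*o^5 - 54*o^4 - 25*o^3 - 35*o^2 - 38*o - 8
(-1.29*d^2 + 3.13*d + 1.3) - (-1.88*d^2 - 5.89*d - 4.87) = 0.59*d^2 + 9.02*d + 6.17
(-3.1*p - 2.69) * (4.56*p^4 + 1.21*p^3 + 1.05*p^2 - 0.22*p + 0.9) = -14.136*p^5 - 16.0174*p^4 - 6.5099*p^3 - 2.1425*p^2 - 2.1982*p - 2.421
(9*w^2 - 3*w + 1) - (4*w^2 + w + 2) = 5*w^2 - 4*w - 1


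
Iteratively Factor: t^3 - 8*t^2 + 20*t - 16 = (t - 2)*(t^2 - 6*t + 8) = (t - 4)*(t - 2)*(t - 2)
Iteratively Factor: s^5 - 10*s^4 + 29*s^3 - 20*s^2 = (s - 4)*(s^4 - 6*s^3 + 5*s^2) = (s - 5)*(s - 4)*(s^3 - s^2) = s*(s - 5)*(s - 4)*(s^2 - s) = s*(s - 5)*(s - 4)*(s - 1)*(s)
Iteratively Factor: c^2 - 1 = (c - 1)*(c + 1)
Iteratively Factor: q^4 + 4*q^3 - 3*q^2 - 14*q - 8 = (q + 1)*(q^3 + 3*q^2 - 6*q - 8) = (q + 1)^2*(q^2 + 2*q - 8) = (q - 2)*(q + 1)^2*(q + 4)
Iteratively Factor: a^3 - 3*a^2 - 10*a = (a)*(a^2 - 3*a - 10) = a*(a - 5)*(a + 2)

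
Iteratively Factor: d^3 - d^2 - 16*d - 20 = (d - 5)*(d^2 + 4*d + 4) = (d - 5)*(d + 2)*(d + 2)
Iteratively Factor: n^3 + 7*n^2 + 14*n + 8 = (n + 4)*(n^2 + 3*n + 2) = (n + 1)*(n + 4)*(n + 2)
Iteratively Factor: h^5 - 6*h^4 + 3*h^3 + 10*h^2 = (h + 1)*(h^4 - 7*h^3 + 10*h^2) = (h - 2)*(h + 1)*(h^3 - 5*h^2) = h*(h - 2)*(h + 1)*(h^2 - 5*h) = h*(h - 5)*(h - 2)*(h + 1)*(h)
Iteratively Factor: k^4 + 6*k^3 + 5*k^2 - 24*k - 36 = (k + 3)*(k^3 + 3*k^2 - 4*k - 12) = (k - 2)*(k + 3)*(k^2 + 5*k + 6) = (k - 2)*(k + 3)^2*(k + 2)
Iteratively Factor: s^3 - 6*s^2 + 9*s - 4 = (s - 1)*(s^2 - 5*s + 4) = (s - 4)*(s - 1)*(s - 1)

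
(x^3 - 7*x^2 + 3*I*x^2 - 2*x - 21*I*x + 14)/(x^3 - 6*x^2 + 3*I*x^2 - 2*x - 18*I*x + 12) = (x - 7)/(x - 6)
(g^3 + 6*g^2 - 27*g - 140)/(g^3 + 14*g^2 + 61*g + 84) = (g - 5)/(g + 3)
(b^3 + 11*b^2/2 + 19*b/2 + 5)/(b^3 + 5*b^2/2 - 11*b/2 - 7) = (2*b^2 + 9*b + 10)/(2*b^2 + 3*b - 14)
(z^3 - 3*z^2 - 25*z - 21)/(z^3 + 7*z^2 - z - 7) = (z^2 - 4*z - 21)/(z^2 + 6*z - 7)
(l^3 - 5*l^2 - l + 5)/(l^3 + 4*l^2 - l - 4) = (l - 5)/(l + 4)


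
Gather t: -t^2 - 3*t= -t^2 - 3*t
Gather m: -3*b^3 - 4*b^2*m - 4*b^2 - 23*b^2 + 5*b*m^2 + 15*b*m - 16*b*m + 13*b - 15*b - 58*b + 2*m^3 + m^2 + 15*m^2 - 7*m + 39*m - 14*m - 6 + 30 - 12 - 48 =-3*b^3 - 27*b^2 - 60*b + 2*m^3 + m^2*(5*b + 16) + m*(-4*b^2 - b + 18) - 36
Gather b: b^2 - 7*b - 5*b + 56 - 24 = b^2 - 12*b + 32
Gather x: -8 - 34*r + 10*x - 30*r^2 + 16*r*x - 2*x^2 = -30*r^2 - 34*r - 2*x^2 + x*(16*r + 10) - 8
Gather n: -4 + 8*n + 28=8*n + 24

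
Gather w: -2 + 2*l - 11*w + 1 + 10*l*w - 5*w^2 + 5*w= 2*l - 5*w^2 + w*(10*l - 6) - 1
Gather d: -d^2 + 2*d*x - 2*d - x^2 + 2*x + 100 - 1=-d^2 + d*(2*x - 2) - x^2 + 2*x + 99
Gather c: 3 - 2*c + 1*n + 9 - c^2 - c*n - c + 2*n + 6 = -c^2 + c*(-n - 3) + 3*n + 18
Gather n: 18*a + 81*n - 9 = 18*a + 81*n - 9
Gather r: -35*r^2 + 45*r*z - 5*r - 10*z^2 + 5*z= -35*r^2 + r*(45*z - 5) - 10*z^2 + 5*z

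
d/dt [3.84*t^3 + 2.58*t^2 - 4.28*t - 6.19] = 11.52*t^2 + 5.16*t - 4.28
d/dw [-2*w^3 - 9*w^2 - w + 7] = -6*w^2 - 18*w - 1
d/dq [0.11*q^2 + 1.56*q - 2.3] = 0.22*q + 1.56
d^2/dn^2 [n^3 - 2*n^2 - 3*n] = 6*n - 4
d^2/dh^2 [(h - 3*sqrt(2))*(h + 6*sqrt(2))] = 2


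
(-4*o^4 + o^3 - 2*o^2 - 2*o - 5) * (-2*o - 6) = 8*o^5 + 22*o^4 - 2*o^3 + 16*o^2 + 22*o + 30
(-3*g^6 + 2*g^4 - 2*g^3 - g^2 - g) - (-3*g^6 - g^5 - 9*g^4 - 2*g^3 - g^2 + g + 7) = g^5 + 11*g^4 - 2*g - 7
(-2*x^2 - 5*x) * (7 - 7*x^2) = 14*x^4 + 35*x^3 - 14*x^2 - 35*x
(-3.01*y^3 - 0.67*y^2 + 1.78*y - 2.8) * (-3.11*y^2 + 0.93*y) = 9.3611*y^5 - 0.7156*y^4 - 6.1589*y^3 + 10.3634*y^2 - 2.604*y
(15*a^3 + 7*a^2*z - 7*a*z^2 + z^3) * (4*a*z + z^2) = 60*a^4*z + 43*a^3*z^2 - 21*a^2*z^3 - 3*a*z^4 + z^5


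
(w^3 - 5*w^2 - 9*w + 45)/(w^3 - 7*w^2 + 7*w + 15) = (w + 3)/(w + 1)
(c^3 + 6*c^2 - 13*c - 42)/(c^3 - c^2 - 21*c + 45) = (c^2 + 9*c + 14)/(c^2 + 2*c - 15)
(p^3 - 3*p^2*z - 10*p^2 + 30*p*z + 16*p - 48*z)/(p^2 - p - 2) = (p^2 - 3*p*z - 8*p + 24*z)/(p + 1)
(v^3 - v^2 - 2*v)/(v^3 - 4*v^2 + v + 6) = v/(v - 3)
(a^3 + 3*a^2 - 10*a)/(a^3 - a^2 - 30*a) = (a - 2)/(a - 6)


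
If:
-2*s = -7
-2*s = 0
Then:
No Solution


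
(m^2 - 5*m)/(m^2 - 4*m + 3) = m*(m - 5)/(m^2 - 4*m + 3)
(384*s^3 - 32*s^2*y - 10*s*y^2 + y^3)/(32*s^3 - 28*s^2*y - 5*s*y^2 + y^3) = (-48*s^2 - 2*s*y + y^2)/(-4*s^2 + 3*s*y + y^2)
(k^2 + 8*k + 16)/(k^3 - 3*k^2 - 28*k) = (k + 4)/(k*(k - 7))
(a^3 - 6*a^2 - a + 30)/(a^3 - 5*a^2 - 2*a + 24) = (a - 5)/(a - 4)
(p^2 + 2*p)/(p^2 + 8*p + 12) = p/(p + 6)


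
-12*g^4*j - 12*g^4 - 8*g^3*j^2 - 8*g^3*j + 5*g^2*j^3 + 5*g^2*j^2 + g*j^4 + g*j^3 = (-2*g + j)*(g + j)*(6*g + j)*(g*j + g)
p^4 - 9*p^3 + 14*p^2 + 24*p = p*(p - 6)*(p - 4)*(p + 1)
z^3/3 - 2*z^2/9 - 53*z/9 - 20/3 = (z/3 + 1)*(z - 5)*(z + 4/3)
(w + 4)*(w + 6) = w^2 + 10*w + 24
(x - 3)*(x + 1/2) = x^2 - 5*x/2 - 3/2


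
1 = 1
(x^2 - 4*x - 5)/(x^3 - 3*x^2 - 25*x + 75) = (x + 1)/(x^2 + 2*x - 15)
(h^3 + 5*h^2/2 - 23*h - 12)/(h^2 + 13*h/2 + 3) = h - 4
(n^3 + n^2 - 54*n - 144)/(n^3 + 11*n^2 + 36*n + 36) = (n - 8)/(n + 2)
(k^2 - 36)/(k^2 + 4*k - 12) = (k - 6)/(k - 2)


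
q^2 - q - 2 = (q - 2)*(q + 1)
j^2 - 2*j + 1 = (j - 1)^2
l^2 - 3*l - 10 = (l - 5)*(l + 2)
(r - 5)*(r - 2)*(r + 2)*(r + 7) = r^4 + 2*r^3 - 39*r^2 - 8*r + 140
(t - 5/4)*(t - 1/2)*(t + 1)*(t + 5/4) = t^4 + t^3/2 - 33*t^2/16 - 25*t/32 + 25/32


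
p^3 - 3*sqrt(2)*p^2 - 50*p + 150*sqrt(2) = (p - 5*sqrt(2))*(p - 3*sqrt(2))*(p + 5*sqrt(2))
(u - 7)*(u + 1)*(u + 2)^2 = u^4 - 2*u^3 - 27*u^2 - 52*u - 28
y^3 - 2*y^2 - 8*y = y*(y - 4)*(y + 2)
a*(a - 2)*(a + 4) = a^3 + 2*a^2 - 8*a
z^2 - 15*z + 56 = (z - 8)*(z - 7)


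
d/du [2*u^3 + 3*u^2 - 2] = 6*u*(u + 1)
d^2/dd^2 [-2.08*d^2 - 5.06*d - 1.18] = -4.16000000000000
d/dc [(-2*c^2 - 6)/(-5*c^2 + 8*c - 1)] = 8*(-2*c^2 - 7*c + 6)/(25*c^4 - 80*c^3 + 74*c^2 - 16*c + 1)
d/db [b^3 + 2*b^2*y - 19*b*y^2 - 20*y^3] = 3*b^2 + 4*b*y - 19*y^2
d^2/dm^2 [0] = 0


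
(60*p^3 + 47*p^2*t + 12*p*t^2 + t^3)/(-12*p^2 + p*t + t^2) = (-15*p^2 - 8*p*t - t^2)/(3*p - t)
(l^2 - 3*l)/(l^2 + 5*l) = (l - 3)/(l + 5)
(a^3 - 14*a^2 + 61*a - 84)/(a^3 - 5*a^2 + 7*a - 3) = (a^2 - 11*a + 28)/(a^2 - 2*a + 1)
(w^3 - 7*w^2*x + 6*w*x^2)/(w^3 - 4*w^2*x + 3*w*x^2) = (-w + 6*x)/(-w + 3*x)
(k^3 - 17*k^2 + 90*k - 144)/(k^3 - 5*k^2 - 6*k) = (k^2 - 11*k + 24)/(k*(k + 1))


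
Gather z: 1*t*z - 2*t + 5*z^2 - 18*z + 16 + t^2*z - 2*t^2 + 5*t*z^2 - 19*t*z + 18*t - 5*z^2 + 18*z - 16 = -2*t^2 + 5*t*z^2 + 16*t + z*(t^2 - 18*t)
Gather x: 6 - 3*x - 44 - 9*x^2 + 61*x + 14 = -9*x^2 + 58*x - 24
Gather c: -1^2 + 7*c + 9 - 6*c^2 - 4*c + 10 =-6*c^2 + 3*c + 18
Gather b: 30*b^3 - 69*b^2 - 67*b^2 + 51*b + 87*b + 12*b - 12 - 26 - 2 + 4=30*b^3 - 136*b^2 + 150*b - 36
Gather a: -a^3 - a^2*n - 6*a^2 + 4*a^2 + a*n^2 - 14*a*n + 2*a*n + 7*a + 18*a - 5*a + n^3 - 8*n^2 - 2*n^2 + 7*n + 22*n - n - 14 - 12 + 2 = -a^3 + a^2*(-n - 2) + a*(n^2 - 12*n + 20) + n^3 - 10*n^2 + 28*n - 24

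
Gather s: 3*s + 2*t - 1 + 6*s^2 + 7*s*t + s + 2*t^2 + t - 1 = 6*s^2 + s*(7*t + 4) + 2*t^2 + 3*t - 2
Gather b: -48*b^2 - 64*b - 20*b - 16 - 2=-48*b^2 - 84*b - 18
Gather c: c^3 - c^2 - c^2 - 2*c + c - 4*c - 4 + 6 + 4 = c^3 - 2*c^2 - 5*c + 6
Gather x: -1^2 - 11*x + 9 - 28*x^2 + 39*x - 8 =-28*x^2 + 28*x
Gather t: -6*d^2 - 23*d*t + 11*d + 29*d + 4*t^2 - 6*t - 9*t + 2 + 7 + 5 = -6*d^2 + 40*d + 4*t^2 + t*(-23*d - 15) + 14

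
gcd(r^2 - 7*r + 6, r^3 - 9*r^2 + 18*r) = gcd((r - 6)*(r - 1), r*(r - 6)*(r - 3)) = r - 6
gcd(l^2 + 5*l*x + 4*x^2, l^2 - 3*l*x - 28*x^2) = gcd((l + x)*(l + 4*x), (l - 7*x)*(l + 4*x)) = l + 4*x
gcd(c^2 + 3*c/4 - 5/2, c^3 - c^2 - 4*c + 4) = c + 2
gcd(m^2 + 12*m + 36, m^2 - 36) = m + 6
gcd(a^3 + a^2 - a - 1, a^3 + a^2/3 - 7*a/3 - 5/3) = a^2 + 2*a + 1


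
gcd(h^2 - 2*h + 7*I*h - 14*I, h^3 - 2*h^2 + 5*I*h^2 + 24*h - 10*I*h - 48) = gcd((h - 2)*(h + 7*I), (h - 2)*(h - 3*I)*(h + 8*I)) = h - 2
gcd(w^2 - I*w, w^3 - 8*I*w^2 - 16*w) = w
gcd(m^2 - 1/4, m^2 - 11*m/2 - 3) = m + 1/2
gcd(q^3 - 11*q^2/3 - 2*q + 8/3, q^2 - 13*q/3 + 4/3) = q - 4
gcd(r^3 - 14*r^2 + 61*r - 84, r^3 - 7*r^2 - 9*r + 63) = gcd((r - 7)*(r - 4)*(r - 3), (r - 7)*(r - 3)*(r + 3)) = r^2 - 10*r + 21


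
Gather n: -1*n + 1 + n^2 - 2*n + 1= n^2 - 3*n + 2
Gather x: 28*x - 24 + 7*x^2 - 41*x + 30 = 7*x^2 - 13*x + 6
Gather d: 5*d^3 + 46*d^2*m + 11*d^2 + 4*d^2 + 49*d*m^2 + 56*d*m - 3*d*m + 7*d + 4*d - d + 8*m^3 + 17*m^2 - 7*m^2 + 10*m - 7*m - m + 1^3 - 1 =5*d^3 + d^2*(46*m + 15) + d*(49*m^2 + 53*m + 10) + 8*m^3 + 10*m^2 + 2*m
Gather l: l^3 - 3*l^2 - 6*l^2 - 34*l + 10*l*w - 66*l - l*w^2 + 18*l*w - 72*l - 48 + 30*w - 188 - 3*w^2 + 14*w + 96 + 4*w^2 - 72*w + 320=l^3 - 9*l^2 + l*(-w^2 + 28*w - 172) + w^2 - 28*w + 180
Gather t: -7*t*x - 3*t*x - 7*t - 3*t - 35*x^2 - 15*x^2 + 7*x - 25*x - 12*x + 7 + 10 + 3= t*(-10*x - 10) - 50*x^2 - 30*x + 20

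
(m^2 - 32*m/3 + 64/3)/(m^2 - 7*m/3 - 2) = (-3*m^2 + 32*m - 64)/(-3*m^2 + 7*m + 6)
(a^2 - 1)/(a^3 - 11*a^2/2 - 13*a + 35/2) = 2*(a + 1)/(2*a^2 - 9*a - 35)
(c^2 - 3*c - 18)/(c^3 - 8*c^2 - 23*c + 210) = (c + 3)/(c^2 - 2*c - 35)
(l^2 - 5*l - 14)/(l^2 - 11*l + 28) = (l + 2)/(l - 4)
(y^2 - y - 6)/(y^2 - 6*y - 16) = (y - 3)/(y - 8)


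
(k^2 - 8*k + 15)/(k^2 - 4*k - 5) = (k - 3)/(k + 1)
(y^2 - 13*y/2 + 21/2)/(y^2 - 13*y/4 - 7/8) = 4*(y - 3)/(4*y + 1)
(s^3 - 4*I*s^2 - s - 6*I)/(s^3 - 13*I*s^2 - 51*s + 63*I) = (s^2 - I*s + 2)/(s^2 - 10*I*s - 21)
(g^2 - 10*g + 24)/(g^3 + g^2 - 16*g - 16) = (g - 6)/(g^2 + 5*g + 4)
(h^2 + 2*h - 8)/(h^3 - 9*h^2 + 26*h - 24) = (h + 4)/(h^2 - 7*h + 12)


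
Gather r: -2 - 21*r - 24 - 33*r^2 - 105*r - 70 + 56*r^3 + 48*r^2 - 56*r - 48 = 56*r^3 + 15*r^2 - 182*r - 144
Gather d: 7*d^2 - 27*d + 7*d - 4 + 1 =7*d^2 - 20*d - 3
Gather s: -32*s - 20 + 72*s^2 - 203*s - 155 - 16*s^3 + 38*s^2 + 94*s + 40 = -16*s^3 + 110*s^2 - 141*s - 135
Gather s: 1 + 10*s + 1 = 10*s + 2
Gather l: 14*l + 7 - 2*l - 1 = 12*l + 6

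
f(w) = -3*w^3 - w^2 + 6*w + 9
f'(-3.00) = -69.00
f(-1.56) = 8.60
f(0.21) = 10.19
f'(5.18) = -245.85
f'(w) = -9*w^2 - 2*w + 6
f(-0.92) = 4.97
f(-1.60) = 9.13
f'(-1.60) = -13.84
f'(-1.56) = -12.78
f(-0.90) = 4.98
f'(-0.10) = 6.11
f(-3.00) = 63.00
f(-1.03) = 5.04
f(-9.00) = 2061.00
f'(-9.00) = -705.00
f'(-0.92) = 0.22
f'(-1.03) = -1.49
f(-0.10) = 8.39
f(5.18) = -403.73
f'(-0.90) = 0.51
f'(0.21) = 5.18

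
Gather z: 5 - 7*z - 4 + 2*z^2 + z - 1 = 2*z^2 - 6*z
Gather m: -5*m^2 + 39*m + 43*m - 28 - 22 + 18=-5*m^2 + 82*m - 32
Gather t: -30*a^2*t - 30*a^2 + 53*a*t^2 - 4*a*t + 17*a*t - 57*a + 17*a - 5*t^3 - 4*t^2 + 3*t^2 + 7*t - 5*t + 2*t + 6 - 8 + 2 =-30*a^2 - 40*a - 5*t^3 + t^2*(53*a - 1) + t*(-30*a^2 + 13*a + 4)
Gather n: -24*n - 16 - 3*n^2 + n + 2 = -3*n^2 - 23*n - 14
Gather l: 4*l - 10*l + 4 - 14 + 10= -6*l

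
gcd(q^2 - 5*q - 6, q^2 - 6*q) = q - 6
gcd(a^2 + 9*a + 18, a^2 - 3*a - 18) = a + 3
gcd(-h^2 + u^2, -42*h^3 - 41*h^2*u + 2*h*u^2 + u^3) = h + u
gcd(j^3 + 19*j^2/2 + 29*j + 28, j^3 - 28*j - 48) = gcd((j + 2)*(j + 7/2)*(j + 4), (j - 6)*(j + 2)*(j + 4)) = j^2 + 6*j + 8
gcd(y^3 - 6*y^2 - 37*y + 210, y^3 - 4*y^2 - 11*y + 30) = y - 5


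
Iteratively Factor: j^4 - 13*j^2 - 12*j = (j - 4)*(j^3 + 4*j^2 + 3*j) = (j - 4)*(j + 3)*(j^2 + j) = (j - 4)*(j + 1)*(j + 3)*(j)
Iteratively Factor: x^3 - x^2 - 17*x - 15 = (x + 3)*(x^2 - 4*x - 5) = (x - 5)*(x + 3)*(x + 1)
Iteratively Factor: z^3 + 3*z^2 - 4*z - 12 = (z + 2)*(z^2 + z - 6) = (z + 2)*(z + 3)*(z - 2)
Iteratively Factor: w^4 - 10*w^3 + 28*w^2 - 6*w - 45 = (w + 1)*(w^3 - 11*w^2 + 39*w - 45) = (w - 5)*(w + 1)*(w^2 - 6*w + 9) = (w - 5)*(w - 3)*(w + 1)*(w - 3)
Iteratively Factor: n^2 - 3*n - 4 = (n - 4)*(n + 1)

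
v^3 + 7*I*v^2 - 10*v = v*(v + 2*I)*(v + 5*I)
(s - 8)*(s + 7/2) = s^2 - 9*s/2 - 28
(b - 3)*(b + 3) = b^2 - 9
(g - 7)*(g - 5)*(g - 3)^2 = g^4 - 18*g^3 + 116*g^2 - 318*g + 315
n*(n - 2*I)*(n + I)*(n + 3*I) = n^4 + 2*I*n^3 + 5*n^2 + 6*I*n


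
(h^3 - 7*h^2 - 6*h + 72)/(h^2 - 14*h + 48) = (h^2 - h - 12)/(h - 8)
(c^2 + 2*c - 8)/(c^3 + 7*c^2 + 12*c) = (c - 2)/(c*(c + 3))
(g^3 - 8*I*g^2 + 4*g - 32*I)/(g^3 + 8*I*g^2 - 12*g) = (g^2 - 10*I*g - 16)/(g*(g + 6*I))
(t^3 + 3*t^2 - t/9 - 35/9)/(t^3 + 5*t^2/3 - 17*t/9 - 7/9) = (3*t + 5)/(3*t + 1)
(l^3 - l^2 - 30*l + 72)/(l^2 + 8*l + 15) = (l^3 - l^2 - 30*l + 72)/(l^2 + 8*l + 15)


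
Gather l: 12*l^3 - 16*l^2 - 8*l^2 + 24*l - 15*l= 12*l^3 - 24*l^2 + 9*l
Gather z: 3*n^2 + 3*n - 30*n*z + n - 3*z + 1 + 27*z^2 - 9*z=3*n^2 + 4*n + 27*z^2 + z*(-30*n - 12) + 1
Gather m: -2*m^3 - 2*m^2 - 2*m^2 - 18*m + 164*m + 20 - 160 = -2*m^3 - 4*m^2 + 146*m - 140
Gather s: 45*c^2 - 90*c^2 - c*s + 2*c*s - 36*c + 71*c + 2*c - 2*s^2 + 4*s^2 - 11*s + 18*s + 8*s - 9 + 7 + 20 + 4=-45*c^2 + 37*c + 2*s^2 + s*(c + 15) + 22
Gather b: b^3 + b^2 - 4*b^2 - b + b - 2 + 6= b^3 - 3*b^2 + 4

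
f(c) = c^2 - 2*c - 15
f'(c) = 2*c - 2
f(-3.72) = 6.28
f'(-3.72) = -9.44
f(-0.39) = -14.07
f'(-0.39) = -2.78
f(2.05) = -14.90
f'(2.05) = 2.10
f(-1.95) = -7.30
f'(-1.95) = -5.90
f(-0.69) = -13.14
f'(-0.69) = -3.38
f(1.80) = -15.36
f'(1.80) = 1.60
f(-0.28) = -14.36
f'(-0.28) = -2.56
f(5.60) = 5.16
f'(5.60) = 9.20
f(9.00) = 48.00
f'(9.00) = 16.00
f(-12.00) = 153.00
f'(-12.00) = -26.00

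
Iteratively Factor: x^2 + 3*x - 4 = (x - 1)*(x + 4)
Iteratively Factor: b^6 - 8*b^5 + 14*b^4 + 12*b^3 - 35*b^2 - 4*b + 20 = (b + 1)*(b^5 - 9*b^4 + 23*b^3 - 11*b^2 - 24*b + 20) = (b - 2)*(b + 1)*(b^4 - 7*b^3 + 9*b^2 + 7*b - 10) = (b - 2)^2*(b + 1)*(b^3 - 5*b^2 - b + 5) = (b - 2)^2*(b + 1)^2*(b^2 - 6*b + 5) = (b - 2)^2*(b - 1)*(b + 1)^2*(b - 5)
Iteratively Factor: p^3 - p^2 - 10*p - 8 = (p + 2)*(p^2 - 3*p - 4) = (p - 4)*(p + 2)*(p + 1)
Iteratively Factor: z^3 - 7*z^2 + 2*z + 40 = (z - 4)*(z^2 - 3*z - 10) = (z - 4)*(z + 2)*(z - 5)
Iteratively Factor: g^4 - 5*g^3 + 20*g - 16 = (g - 2)*(g^3 - 3*g^2 - 6*g + 8) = (g - 2)*(g + 2)*(g^2 - 5*g + 4) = (g - 4)*(g - 2)*(g + 2)*(g - 1)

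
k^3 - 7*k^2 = k^2*(k - 7)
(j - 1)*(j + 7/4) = j^2 + 3*j/4 - 7/4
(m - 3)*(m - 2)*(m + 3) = m^3 - 2*m^2 - 9*m + 18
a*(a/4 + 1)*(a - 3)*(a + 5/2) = a^4/4 + 7*a^3/8 - 19*a^2/8 - 15*a/2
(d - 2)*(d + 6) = d^2 + 4*d - 12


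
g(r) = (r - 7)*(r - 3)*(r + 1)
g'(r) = (r - 7)*(r - 3) + (r - 7)*(r + 1) + (r - 3)*(r + 1)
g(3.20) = -3.19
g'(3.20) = -15.88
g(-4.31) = -273.66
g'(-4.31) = 144.31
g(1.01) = 23.96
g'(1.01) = -4.12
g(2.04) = 14.48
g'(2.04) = -13.24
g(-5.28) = -435.18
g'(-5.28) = 189.68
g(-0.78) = 6.47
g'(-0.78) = 26.87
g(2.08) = 13.94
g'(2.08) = -13.46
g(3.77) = -11.86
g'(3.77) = -14.22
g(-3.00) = -120.00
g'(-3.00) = 92.00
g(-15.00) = -5544.00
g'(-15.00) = 956.00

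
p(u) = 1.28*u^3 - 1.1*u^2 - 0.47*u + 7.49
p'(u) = 3.84*u^2 - 2.2*u - 0.47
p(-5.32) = -213.87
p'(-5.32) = 119.92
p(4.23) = 82.70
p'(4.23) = 58.93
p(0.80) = 7.07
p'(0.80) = 0.23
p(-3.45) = -56.54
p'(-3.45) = 52.83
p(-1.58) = 0.44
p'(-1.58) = 12.59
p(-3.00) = -35.56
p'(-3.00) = 40.69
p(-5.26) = -206.75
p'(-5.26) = 117.35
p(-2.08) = -7.81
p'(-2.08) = 20.72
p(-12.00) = -2357.11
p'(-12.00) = 578.89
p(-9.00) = -1010.50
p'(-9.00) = 330.37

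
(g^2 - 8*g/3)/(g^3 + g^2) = (g - 8/3)/(g*(g + 1))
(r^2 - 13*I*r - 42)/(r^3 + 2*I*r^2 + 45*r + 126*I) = (r - 6*I)/(r^2 + 9*I*r - 18)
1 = 1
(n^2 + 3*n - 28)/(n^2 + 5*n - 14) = (n - 4)/(n - 2)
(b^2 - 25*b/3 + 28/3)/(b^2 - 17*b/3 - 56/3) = (-3*b^2 + 25*b - 28)/(-3*b^2 + 17*b + 56)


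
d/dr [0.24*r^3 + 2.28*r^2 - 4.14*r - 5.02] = 0.72*r^2 + 4.56*r - 4.14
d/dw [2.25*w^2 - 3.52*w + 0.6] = 4.5*w - 3.52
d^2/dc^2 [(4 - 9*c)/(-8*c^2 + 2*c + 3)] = 4*((25 - 108*c)*(-8*c^2 + 2*c + 3) - 2*(8*c - 1)^2*(9*c - 4))/(-8*c^2 + 2*c + 3)^3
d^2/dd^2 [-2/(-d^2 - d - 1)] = 4*(-d^2 - d + (2*d + 1)^2 - 1)/(d^2 + d + 1)^3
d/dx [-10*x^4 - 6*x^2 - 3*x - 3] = -40*x^3 - 12*x - 3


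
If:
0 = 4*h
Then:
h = 0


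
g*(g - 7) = g^2 - 7*g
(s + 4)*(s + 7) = s^2 + 11*s + 28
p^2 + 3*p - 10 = (p - 2)*(p + 5)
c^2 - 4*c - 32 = (c - 8)*(c + 4)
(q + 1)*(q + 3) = q^2 + 4*q + 3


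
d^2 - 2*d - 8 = (d - 4)*(d + 2)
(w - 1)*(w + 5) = w^2 + 4*w - 5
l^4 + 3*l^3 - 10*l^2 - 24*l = l*(l - 3)*(l + 2)*(l + 4)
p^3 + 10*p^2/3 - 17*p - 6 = (p - 3)*(p + 1/3)*(p + 6)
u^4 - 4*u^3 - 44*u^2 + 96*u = u*(u - 8)*(u - 2)*(u + 6)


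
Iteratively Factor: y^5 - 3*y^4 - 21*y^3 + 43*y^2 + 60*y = (y + 4)*(y^4 - 7*y^3 + 7*y^2 + 15*y) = (y - 5)*(y + 4)*(y^3 - 2*y^2 - 3*y) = (y - 5)*(y - 3)*(y + 4)*(y^2 + y) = (y - 5)*(y - 3)*(y + 1)*(y + 4)*(y)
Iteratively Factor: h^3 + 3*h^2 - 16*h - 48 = (h + 3)*(h^2 - 16) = (h - 4)*(h + 3)*(h + 4)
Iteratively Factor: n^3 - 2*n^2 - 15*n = (n - 5)*(n^2 + 3*n) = (n - 5)*(n + 3)*(n)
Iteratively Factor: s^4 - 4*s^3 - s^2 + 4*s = (s - 4)*(s^3 - s) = (s - 4)*(s + 1)*(s^2 - s) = s*(s - 4)*(s + 1)*(s - 1)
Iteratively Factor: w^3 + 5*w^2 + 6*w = (w + 3)*(w^2 + 2*w) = (w + 2)*(w + 3)*(w)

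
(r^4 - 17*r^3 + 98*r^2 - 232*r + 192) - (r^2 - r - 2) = r^4 - 17*r^3 + 97*r^2 - 231*r + 194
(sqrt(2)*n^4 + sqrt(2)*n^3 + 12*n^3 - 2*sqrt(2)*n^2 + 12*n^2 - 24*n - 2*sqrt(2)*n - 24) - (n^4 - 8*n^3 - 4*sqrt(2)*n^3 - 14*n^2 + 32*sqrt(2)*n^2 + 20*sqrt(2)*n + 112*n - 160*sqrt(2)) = -n^4 + sqrt(2)*n^4 + 5*sqrt(2)*n^3 + 20*n^3 - 34*sqrt(2)*n^2 + 26*n^2 - 136*n - 22*sqrt(2)*n - 24 + 160*sqrt(2)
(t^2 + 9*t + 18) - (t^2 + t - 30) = 8*t + 48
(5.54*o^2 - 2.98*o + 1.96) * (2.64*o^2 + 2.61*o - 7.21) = 14.6256*o^4 + 6.5922*o^3 - 42.5468*o^2 + 26.6014*o - 14.1316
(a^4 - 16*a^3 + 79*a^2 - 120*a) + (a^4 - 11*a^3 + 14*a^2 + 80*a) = 2*a^4 - 27*a^3 + 93*a^2 - 40*a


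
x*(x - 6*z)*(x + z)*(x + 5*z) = x^4 - 31*x^2*z^2 - 30*x*z^3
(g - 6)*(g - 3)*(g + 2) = g^3 - 7*g^2 + 36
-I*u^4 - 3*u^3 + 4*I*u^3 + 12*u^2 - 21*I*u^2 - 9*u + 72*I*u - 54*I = (u - 3)*(u - 6*I)*(u + 3*I)*(-I*u + I)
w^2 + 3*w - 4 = (w - 1)*(w + 4)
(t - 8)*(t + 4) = t^2 - 4*t - 32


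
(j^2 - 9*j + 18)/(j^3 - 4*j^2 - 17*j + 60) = (j - 6)/(j^2 - j - 20)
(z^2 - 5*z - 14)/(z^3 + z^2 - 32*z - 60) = (z - 7)/(z^2 - z - 30)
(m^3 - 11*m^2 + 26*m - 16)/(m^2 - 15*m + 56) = (m^2 - 3*m + 2)/(m - 7)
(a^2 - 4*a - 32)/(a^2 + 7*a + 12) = (a - 8)/(a + 3)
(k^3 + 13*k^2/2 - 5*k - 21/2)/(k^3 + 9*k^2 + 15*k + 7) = (k - 3/2)/(k + 1)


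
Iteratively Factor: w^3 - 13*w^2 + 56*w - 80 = (w - 4)*(w^2 - 9*w + 20) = (w - 4)^2*(w - 5)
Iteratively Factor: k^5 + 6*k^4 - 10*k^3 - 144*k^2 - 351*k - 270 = (k + 3)*(k^4 + 3*k^3 - 19*k^2 - 87*k - 90) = (k + 3)^2*(k^3 - 19*k - 30) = (k + 3)^3*(k^2 - 3*k - 10) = (k - 5)*(k + 3)^3*(k + 2)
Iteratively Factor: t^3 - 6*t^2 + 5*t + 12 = (t - 4)*(t^2 - 2*t - 3) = (t - 4)*(t + 1)*(t - 3)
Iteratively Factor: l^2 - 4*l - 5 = (l - 5)*(l + 1)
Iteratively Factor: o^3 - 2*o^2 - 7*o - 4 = (o - 4)*(o^2 + 2*o + 1) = (o - 4)*(o + 1)*(o + 1)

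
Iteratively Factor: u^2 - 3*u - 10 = (u - 5)*(u + 2)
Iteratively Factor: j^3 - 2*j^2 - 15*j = (j)*(j^2 - 2*j - 15) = j*(j - 5)*(j + 3)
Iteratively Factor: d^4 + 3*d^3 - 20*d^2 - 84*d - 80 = (d - 5)*(d^3 + 8*d^2 + 20*d + 16) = (d - 5)*(d + 2)*(d^2 + 6*d + 8) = (d - 5)*(d + 2)^2*(d + 4)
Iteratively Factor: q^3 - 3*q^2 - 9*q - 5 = (q + 1)*(q^2 - 4*q - 5) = (q + 1)^2*(q - 5)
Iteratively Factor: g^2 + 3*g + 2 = (g + 1)*(g + 2)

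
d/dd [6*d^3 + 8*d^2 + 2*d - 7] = 18*d^2 + 16*d + 2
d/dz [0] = 0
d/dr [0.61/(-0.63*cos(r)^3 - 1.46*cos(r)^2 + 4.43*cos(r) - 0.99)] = (-1.1529*cos(r)^2 - 1.7812*cos(r) + 2.7023)*sin(r)/(0.63*cos(r)^3 + 1.46*cos(r)^2 - 4.43*cos(r) + 0.99)^2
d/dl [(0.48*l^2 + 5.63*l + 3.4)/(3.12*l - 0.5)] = (1.4976*l^2 - 0.48*l - 13.423)/(9.7344*l^2 - 3.12*l + 0.25)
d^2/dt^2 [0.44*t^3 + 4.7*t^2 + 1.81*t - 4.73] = 2.64*t + 9.4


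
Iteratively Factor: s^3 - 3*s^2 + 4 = (s - 2)*(s^2 - s - 2) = (s - 2)*(s + 1)*(s - 2)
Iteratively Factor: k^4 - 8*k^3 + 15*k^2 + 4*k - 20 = (k - 2)*(k^3 - 6*k^2 + 3*k + 10) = (k - 2)*(k + 1)*(k^2 - 7*k + 10) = (k - 2)^2*(k + 1)*(k - 5)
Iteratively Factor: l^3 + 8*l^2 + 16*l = (l + 4)*(l^2 + 4*l) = l*(l + 4)*(l + 4)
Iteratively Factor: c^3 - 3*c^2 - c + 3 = (c + 1)*(c^2 - 4*c + 3) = (c - 3)*(c + 1)*(c - 1)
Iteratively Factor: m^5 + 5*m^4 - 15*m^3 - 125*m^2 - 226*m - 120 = (m + 3)*(m^4 + 2*m^3 - 21*m^2 - 62*m - 40) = (m + 2)*(m + 3)*(m^3 - 21*m - 20) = (m + 2)*(m + 3)*(m + 4)*(m^2 - 4*m - 5) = (m - 5)*(m + 2)*(m + 3)*(m + 4)*(m + 1)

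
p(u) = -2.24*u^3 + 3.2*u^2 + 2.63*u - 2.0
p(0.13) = -1.61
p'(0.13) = 3.35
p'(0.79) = 3.49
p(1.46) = 1.69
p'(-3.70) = -113.05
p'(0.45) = 4.15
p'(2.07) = -12.92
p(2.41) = -8.43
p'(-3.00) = -77.05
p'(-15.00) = -1605.37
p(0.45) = -0.37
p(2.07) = -2.71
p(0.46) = -0.33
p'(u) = -6.72*u^2 + 6.4*u + 2.63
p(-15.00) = 8238.55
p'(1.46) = -2.35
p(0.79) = 0.97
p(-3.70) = 145.54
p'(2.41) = -20.98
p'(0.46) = 4.15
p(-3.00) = 79.39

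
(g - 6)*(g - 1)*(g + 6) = g^3 - g^2 - 36*g + 36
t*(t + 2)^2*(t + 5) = t^4 + 9*t^3 + 24*t^2 + 20*t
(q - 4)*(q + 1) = q^2 - 3*q - 4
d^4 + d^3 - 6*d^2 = d^2*(d - 2)*(d + 3)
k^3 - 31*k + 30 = (k - 5)*(k - 1)*(k + 6)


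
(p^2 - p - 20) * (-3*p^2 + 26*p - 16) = -3*p^4 + 29*p^3 + 18*p^2 - 504*p + 320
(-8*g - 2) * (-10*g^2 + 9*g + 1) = 80*g^3 - 52*g^2 - 26*g - 2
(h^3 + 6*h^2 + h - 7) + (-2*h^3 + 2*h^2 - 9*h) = -h^3 + 8*h^2 - 8*h - 7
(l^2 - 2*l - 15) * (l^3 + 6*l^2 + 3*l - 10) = l^5 + 4*l^4 - 24*l^3 - 106*l^2 - 25*l + 150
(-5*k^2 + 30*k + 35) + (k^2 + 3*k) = -4*k^2 + 33*k + 35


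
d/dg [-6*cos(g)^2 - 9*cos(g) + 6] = 3*(4*cos(g) + 3)*sin(g)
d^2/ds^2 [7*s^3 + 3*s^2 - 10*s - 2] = 42*s + 6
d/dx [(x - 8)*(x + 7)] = 2*x - 1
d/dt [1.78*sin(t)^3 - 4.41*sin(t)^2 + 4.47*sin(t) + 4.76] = (5.34*sin(t)^2 - 8.82*sin(t) + 4.47)*cos(t)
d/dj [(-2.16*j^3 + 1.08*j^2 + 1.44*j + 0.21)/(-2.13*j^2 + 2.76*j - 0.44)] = (4.6008*j^4 - 11.9232*j^3 + 8.8992*j^2 - 0.0558000000000001*j - 1.2132)/(4.5369*j^4 - 11.7576*j^3 + 9.492*j^2 - 2.4288*j + 0.1936)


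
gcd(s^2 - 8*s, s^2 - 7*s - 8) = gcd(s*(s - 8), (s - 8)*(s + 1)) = s - 8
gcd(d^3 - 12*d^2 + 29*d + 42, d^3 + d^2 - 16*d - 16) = d + 1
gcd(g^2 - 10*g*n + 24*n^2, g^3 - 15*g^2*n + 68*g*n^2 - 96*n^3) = g - 4*n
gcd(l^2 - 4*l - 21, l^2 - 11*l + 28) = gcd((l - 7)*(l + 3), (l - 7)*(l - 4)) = l - 7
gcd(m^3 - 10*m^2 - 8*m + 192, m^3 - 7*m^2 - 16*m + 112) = m + 4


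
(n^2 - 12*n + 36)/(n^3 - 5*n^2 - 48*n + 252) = 1/(n + 7)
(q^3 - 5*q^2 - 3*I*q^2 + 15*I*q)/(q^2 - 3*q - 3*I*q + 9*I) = q*(q - 5)/(q - 3)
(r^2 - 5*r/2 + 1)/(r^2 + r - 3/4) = 2*(r - 2)/(2*r + 3)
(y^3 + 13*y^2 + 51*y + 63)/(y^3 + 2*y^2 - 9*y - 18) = (y^2 + 10*y + 21)/(y^2 - y - 6)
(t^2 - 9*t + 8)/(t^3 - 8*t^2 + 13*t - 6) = (t - 8)/(t^2 - 7*t + 6)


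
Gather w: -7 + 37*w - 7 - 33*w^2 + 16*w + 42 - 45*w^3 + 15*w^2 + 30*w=-45*w^3 - 18*w^2 + 83*w + 28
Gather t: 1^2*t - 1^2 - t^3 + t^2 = -t^3 + t^2 + t - 1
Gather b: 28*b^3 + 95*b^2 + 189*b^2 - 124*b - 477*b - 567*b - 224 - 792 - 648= 28*b^3 + 284*b^2 - 1168*b - 1664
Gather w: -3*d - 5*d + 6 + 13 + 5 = 24 - 8*d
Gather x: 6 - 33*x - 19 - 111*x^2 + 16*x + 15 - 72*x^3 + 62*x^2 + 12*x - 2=-72*x^3 - 49*x^2 - 5*x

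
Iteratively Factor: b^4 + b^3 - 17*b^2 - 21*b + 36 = (b + 3)*(b^3 - 2*b^2 - 11*b + 12) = (b + 3)^2*(b^2 - 5*b + 4) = (b - 1)*(b + 3)^2*(b - 4)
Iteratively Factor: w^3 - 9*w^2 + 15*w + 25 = (w + 1)*(w^2 - 10*w + 25) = (w - 5)*(w + 1)*(w - 5)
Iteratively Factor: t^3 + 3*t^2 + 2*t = (t + 2)*(t^2 + t) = (t + 1)*(t + 2)*(t)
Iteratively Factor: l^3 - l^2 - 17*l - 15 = (l + 1)*(l^2 - 2*l - 15) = (l + 1)*(l + 3)*(l - 5)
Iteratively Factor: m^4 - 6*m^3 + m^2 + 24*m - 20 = (m - 5)*(m^3 - m^2 - 4*m + 4) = (m - 5)*(m - 1)*(m^2 - 4) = (m - 5)*(m - 2)*(m - 1)*(m + 2)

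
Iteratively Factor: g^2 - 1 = (g - 1)*(g + 1)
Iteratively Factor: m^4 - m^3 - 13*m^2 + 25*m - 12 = (m + 4)*(m^3 - 5*m^2 + 7*m - 3) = (m - 1)*(m + 4)*(m^2 - 4*m + 3) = (m - 3)*(m - 1)*(m + 4)*(m - 1)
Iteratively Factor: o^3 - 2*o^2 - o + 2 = (o + 1)*(o^2 - 3*o + 2) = (o - 1)*(o + 1)*(o - 2)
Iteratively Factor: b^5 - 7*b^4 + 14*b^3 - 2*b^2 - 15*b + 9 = (b - 3)*(b^4 - 4*b^3 + 2*b^2 + 4*b - 3) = (b - 3)^2*(b^3 - b^2 - b + 1) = (b - 3)^2*(b + 1)*(b^2 - 2*b + 1) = (b - 3)^2*(b - 1)*(b + 1)*(b - 1)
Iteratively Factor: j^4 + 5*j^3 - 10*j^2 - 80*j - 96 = (j + 2)*(j^3 + 3*j^2 - 16*j - 48) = (j - 4)*(j + 2)*(j^2 + 7*j + 12) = (j - 4)*(j + 2)*(j + 4)*(j + 3)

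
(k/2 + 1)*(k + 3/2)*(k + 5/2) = k^3/2 + 3*k^2 + 47*k/8 + 15/4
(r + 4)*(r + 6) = r^2 + 10*r + 24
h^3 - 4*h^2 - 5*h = h*(h - 5)*(h + 1)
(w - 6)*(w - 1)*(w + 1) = w^3 - 6*w^2 - w + 6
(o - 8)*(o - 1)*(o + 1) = o^3 - 8*o^2 - o + 8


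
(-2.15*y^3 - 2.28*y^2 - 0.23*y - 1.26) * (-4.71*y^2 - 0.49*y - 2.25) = 10.1265*y^5 + 11.7923*y^4 + 7.038*y^3 + 11.1773*y^2 + 1.1349*y + 2.835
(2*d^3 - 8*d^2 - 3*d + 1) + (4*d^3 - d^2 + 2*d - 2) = 6*d^3 - 9*d^2 - d - 1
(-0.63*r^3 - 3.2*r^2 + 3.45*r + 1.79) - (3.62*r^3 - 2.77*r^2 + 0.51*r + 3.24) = -4.25*r^3 - 0.43*r^2 + 2.94*r - 1.45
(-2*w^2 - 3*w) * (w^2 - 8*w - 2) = -2*w^4 + 13*w^3 + 28*w^2 + 6*w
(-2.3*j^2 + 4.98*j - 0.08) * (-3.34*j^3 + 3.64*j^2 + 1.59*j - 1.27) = 7.682*j^5 - 25.0052*j^4 + 14.7374*j^3 + 10.548*j^2 - 6.4518*j + 0.1016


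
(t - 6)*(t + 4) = t^2 - 2*t - 24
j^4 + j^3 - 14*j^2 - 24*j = j*(j - 4)*(j + 2)*(j + 3)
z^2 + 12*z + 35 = (z + 5)*(z + 7)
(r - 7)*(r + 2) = r^2 - 5*r - 14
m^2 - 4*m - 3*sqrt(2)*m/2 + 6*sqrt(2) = (m - 4)*(m - 3*sqrt(2)/2)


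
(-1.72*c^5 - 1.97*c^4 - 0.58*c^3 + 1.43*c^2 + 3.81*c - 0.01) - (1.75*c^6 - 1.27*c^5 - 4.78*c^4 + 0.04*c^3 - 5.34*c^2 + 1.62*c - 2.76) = -1.75*c^6 - 0.45*c^5 + 2.81*c^4 - 0.62*c^3 + 6.77*c^2 + 2.19*c + 2.75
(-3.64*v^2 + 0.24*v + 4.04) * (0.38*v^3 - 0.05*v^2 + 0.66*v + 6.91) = -1.3832*v^5 + 0.2732*v^4 - 0.8792*v^3 - 25.196*v^2 + 4.3248*v + 27.9164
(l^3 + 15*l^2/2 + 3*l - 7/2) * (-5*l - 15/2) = -5*l^4 - 45*l^3 - 285*l^2/4 - 5*l + 105/4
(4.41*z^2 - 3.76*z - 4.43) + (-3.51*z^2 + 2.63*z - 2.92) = 0.9*z^2 - 1.13*z - 7.35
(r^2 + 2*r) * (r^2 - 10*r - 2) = r^4 - 8*r^3 - 22*r^2 - 4*r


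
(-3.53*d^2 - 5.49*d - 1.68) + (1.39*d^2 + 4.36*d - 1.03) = -2.14*d^2 - 1.13*d - 2.71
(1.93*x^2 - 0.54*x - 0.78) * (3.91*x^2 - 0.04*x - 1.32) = 7.5463*x^4 - 2.1886*x^3 - 5.5758*x^2 + 0.744*x + 1.0296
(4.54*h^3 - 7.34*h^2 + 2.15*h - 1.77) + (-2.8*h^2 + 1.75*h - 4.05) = 4.54*h^3 - 10.14*h^2 + 3.9*h - 5.82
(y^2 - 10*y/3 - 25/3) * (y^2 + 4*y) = y^4 + 2*y^3/3 - 65*y^2/3 - 100*y/3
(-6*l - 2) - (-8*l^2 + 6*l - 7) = 8*l^2 - 12*l + 5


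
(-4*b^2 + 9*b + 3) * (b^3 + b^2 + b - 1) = -4*b^5 + 5*b^4 + 8*b^3 + 16*b^2 - 6*b - 3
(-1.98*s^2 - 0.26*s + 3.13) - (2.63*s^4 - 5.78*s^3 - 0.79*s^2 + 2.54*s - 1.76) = -2.63*s^4 + 5.78*s^3 - 1.19*s^2 - 2.8*s + 4.89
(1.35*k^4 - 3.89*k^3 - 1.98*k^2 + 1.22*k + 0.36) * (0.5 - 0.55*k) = -0.7425*k^5 + 2.8145*k^4 - 0.856*k^3 - 1.661*k^2 + 0.412*k + 0.18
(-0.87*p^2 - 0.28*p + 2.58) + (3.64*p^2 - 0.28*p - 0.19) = 2.77*p^2 - 0.56*p + 2.39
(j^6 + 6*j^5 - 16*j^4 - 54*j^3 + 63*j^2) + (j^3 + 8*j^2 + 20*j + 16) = j^6 + 6*j^5 - 16*j^4 - 53*j^3 + 71*j^2 + 20*j + 16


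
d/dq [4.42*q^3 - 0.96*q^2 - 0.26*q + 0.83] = 13.26*q^2 - 1.92*q - 0.26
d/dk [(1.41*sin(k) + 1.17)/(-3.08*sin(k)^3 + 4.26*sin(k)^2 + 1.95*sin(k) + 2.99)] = (8.6856*sin(k)^3 + 4.8042*sin(k)^2 - 9.9684*sin(k) + 1.9344)*cos(k)/(9.4864*sin(k)^6 - 26.2416*sin(k)^5 + 6.1356*sin(k)^4 - 1.8044*sin(k)^3 + 29.2773*sin(k)^2 + 11.661*sin(k) + 8.9401)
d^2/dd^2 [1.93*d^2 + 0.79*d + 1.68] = 3.86000000000000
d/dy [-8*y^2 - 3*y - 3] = -16*y - 3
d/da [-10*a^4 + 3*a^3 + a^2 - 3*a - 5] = -40*a^3 + 9*a^2 + 2*a - 3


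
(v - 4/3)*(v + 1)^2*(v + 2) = v^4 + 8*v^3/3 - v^2/3 - 14*v/3 - 8/3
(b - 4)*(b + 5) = b^2 + b - 20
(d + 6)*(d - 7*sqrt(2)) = d^2 - 7*sqrt(2)*d + 6*d - 42*sqrt(2)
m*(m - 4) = m^2 - 4*m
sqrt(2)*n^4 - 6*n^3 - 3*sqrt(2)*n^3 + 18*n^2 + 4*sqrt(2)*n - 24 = (n - 2)^2*(n - 3*sqrt(2))*(sqrt(2)*n + sqrt(2))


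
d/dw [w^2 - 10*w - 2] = 2*w - 10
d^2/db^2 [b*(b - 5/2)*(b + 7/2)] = 6*b + 2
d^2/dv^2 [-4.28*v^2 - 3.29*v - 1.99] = -8.56000000000000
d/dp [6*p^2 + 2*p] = 12*p + 2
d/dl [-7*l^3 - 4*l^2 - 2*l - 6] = -21*l^2 - 8*l - 2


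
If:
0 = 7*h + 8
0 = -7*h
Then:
No Solution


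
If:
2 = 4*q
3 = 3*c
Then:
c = 1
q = 1/2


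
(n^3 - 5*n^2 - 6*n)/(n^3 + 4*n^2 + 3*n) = (n - 6)/(n + 3)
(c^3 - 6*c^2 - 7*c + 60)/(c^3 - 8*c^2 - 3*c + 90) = (c - 4)/(c - 6)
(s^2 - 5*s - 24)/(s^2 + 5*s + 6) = (s - 8)/(s + 2)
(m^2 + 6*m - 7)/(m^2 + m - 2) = (m + 7)/(m + 2)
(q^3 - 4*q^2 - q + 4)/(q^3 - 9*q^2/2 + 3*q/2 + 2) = 2*(q + 1)/(2*q + 1)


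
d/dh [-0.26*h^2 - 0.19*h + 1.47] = -0.52*h - 0.19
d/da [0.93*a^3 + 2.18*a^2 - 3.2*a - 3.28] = 2.79*a^2 + 4.36*a - 3.2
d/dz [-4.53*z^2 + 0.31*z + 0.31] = 0.31 - 9.06*z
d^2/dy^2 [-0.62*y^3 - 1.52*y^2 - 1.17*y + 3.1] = -3.72*y - 3.04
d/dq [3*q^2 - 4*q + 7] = 6*q - 4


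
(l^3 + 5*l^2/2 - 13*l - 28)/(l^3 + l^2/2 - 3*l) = (2*l^2 + l - 28)/(l*(2*l - 3))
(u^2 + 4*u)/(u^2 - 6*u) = (u + 4)/(u - 6)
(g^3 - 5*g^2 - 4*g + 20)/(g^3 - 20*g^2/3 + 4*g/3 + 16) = 3*(g^2 - 3*g - 10)/(3*g^2 - 14*g - 24)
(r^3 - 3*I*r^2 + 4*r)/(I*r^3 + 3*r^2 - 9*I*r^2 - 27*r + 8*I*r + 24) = r*(r^2 - 3*I*r + 4)/(I*r^3 + 3*r^2 - 9*I*r^2 - 27*r + 8*I*r + 24)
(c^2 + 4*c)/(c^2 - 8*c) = (c + 4)/(c - 8)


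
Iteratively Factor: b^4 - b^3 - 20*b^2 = (b)*(b^3 - b^2 - 20*b) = b*(b - 5)*(b^2 + 4*b) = b*(b - 5)*(b + 4)*(b)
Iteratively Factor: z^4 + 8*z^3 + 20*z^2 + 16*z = (z + 2)*(z^3 + 6*z^2 + 8*z) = (z + 2)*(z + 4)*(z^2 + 2*z) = z*(z + 2)*(z + 4)*(z + 2)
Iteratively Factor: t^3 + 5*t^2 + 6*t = (t)*(t^2 + 5*t + 6) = t*(t + 3)*(t + 2)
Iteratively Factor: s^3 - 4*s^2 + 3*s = (s)*(s^2 - 4*s + 3) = s*(s - 3)*(s - 1)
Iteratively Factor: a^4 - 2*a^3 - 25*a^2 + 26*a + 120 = (a - 5)*(a^3 + 3*a^2 - 10*a - 24) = (a - 5)*(a + 2)*(a^2 + a - 12) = (a - 5)*(a - 3)*(a + 2)*(a + 4)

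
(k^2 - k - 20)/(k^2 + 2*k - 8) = (k - 5)/(k - 2)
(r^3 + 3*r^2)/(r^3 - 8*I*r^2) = (r + 3)/(r - 8*I)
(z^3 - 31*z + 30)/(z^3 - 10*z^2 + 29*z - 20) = (z + 6)/(z - 4)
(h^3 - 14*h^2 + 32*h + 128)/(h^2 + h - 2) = (h^2 - 16*h + 64)/(h - 1)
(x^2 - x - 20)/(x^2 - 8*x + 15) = (x + 4)/(x - 3)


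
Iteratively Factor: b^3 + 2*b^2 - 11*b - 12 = (b - 3)*(b^2 + 5*b + 4) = (b - 3)*(b + 4)*(b + 1)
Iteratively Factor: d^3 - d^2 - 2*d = (d)*(d^2 - d - 2) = d*(d + 1)*(d - 2)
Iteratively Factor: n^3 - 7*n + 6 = (n - 1)*(n^2 + n - 6) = (n - 2)*(n - 1)*(n + 3)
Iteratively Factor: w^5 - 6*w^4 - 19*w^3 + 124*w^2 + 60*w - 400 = (w - 5)*(w^4 - w^3 - 24*w^2 + 4*w + 80) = (w - 5)*(w - 2)*(w^3 + w^2 - 22*w - 40) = (w - 5)*(w - 2)*(w + 4)*(w^2 - 3*w - 10) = (w - 5)^2*(w - 2)*(w + 4)*(w + 2)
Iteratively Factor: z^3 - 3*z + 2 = (z + 2)*(z^2 - 2*z + 1) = (z - 1)*(z + 2)*(z - 1)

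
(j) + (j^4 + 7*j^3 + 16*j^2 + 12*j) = j^4 + 7*j^3 + 16*j^2 + 13*j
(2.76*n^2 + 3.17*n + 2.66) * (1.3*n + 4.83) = 3.588*n^3 + 17.4518*n^2 + 18.7691*n + 12.8478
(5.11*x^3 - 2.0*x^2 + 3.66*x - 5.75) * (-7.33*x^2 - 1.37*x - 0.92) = -37.4563*x^5 + 7.6593*x^4 - 28.789*x^3 + 38.9733*x^2 + 4.5103*x + 5.29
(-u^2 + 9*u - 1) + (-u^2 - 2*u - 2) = -2*u^2 + 7*u - 3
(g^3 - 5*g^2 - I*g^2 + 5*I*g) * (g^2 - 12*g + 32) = g^5 - 17*g^4 - I*g^4 + 92*g^3 + 17*I*g^3 - 160*g^2 - 92*I*g^2 + 160*I*g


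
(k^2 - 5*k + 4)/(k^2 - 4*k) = (k - 1)/k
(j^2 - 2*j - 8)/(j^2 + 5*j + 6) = (j - 4)/(j + 3)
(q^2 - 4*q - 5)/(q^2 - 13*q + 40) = (q + 1)/(q - 8)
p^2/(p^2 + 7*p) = p/(p + 7)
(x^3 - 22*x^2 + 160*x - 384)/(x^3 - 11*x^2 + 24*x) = (x^2 - 14*x + 48)/(x*(x - 3))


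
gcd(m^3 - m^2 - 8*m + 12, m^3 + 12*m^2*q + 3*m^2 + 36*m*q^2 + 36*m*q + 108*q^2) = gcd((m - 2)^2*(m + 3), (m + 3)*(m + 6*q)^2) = m + 3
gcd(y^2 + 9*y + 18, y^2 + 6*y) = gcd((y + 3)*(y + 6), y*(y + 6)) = y + 6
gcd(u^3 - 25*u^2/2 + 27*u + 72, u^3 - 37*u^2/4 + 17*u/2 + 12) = u - 8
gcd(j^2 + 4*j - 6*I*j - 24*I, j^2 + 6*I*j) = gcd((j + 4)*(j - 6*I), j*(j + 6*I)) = 1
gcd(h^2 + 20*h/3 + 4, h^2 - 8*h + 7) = 1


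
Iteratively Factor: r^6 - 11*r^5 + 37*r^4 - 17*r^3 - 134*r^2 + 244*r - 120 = (r - 2)*(r^5 - 9*r^4 + 19*r^3 + 21*r^2 - 92*r + 60) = (r - 2)*(r + 2)*(r^4 - 11*r^3 + 41*r^2 - 61*r + 30) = (r - 5)*(r - 2)*(r + 2)*(r^3 - 6*r^2 + 11*r - 6) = (r - 5)*(r - 2)*(r - 1)*(r + 2)*(r^2 - 5*r + 6) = (r - 5)*(r - 2)^2*(r - 1)*(r + 2)*(r - 3)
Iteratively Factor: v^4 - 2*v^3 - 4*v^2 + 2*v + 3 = (v + 1)*(v^3 - 3*v^2 - v + 3) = (v + 1)^2*(v^2 - 4*v + 3) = (v - 1)*(v + 1)^2*(v - 3)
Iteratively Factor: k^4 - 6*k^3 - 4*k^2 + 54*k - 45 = (k - 3)*(k^3 - 3*k^2 - 13*k + 15) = (k - 5)*(k - 3)*(k^2 + 2*k - 3) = (k - 5)*(k - 3)*(k - 1)*(k + 3)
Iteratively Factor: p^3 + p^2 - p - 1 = (p + 1)*(p^2 - 1) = (p + 1)^2*(p - 1)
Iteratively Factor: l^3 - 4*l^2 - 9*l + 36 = (l - 4)*(l^2 - 9) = (l - 4)*(l + 3)*(l - 3)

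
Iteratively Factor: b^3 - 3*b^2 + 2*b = (b - 1)*(b^2 - 2*b) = b*(b - 1)*(b - 2)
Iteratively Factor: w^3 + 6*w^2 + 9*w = (w + 3)*(w^2 + 3*w) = w*(w + 3)*(w + 3)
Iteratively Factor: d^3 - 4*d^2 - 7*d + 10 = (d - 5)*(d^2 + d - 2) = (d - 5)*(d - 1)*(d + 2)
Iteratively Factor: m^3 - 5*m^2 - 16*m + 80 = (m - 5)*(m^2 - 16) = (m - 5)*(m - 4)*(m + 4)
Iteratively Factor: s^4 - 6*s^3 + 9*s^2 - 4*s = (s - 1)*(s^3 - 5*s^2 + 4*s) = s*(s - 1)*(s^2 - 5*s + 4) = s*(s - 4)*(s - 1)*(s - 1)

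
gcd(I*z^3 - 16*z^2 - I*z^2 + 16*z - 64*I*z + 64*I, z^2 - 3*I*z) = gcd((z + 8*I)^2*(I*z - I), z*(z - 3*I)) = 1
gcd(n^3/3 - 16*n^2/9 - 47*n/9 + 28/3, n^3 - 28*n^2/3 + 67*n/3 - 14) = 1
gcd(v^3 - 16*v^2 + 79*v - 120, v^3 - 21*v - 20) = v - 5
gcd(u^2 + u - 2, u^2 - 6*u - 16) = u + 2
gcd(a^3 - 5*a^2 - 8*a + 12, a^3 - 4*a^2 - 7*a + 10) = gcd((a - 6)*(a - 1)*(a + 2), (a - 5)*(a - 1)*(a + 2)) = a^2 + a - 2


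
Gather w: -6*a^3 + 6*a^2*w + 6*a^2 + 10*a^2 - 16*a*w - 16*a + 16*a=-6*a^3 + 16*a^2 + w*(6*a^2 - 16*a)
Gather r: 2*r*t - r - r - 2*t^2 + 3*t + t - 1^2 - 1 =r*(2*t - 2) - 2*t^2 + 4*t - 2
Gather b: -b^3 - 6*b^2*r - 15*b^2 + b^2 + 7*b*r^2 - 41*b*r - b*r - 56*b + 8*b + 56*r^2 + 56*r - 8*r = -b^3 + b^2*(-6*r - 14) + b*(7*r^2 - 42*r - 48) + 56*r^2 + 48*r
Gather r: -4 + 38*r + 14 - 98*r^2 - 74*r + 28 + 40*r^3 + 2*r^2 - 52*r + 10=40*r^3 - 96*r^2 - 88*r + 48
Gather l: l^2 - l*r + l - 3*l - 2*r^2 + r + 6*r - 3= l^2 + l*(-r - 2) - 2*r^2 + 7*r - 3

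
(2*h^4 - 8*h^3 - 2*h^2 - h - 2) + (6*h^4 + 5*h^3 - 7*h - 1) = 8*h^4 - 3*h^3 - 2*h^2 - 8*h - 3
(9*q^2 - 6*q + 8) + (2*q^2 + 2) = 11*q^2 - 6*q + 10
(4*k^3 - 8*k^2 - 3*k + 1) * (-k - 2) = -4*k^4 + 19*k^2 + 5*k - 2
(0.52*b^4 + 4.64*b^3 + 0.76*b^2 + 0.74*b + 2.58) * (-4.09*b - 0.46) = -2.1268*b^5 - 19.2168*b^4 - 5.2428*b^3 - 3.3762*b^2 - 10.8926*b - 1.1868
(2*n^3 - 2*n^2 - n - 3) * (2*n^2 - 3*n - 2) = 4*n^5 - 10*n^4 + n^2 + 11*n + 6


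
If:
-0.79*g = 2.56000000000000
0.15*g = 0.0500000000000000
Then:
No Solution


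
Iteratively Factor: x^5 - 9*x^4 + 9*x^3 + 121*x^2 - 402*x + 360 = (x - 3)*(x^4 - 6*x^3 - 9*x^2 + 94*x - 120) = (x - 3)*(x - 2)*(x^3 - 4*x^2 - 17*x + 60) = (x - 5)*(x - 3)*(x - 2)*(x^2 + x - 12) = (x - 5)*(x - 3)^2*(x - 2)*(x + 4)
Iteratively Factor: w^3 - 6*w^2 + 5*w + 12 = (w - 4)*(w^2 - 2*w - 3) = (w - 4)*(w - 3)*(w + 1)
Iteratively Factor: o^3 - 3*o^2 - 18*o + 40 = (o - 5)*(o^2 + 2*o - 8) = (o - 5)*(o - 2)*(o + 4)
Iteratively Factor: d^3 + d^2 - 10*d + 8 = (d + 4)*(d^2 - 3*d + 2) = (d - 1)*(d + 4)*(d - 2)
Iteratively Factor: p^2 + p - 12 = (p + 4)*(p - 3)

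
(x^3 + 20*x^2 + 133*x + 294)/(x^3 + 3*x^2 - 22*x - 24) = (x^2 + 14*x + 49)/(x^2 - 3*x - 4)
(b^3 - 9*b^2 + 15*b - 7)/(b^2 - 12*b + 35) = (b^2 - 2*b + 1)/(b - 5)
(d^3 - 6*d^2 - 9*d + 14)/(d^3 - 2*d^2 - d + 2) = (d^2 - 5*d - 14)/(d^2 - d - 2)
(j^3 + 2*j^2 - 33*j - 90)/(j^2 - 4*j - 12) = (j^2 + 8*j + 15)/(j + 2)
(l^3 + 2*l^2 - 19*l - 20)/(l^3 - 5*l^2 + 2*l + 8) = (l + 5)/(l - 2)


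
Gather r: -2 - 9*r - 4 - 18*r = -27*r - 6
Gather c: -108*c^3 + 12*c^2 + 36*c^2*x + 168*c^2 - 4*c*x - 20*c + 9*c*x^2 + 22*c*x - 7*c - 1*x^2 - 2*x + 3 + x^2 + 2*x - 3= -108*c^3 + c^2*(36*x + 180) + c*(9*x^2 + 18*x - 27)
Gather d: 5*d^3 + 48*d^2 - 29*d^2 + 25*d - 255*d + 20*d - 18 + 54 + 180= 5*d^3 + 19*d^2 - 210*d + 216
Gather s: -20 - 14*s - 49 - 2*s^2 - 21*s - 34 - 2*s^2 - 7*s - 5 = -4*s^2 - 42*s - 108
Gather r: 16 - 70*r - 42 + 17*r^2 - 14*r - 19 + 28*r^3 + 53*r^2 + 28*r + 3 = 28*r^3 + 70*r^2 - 56*r - 42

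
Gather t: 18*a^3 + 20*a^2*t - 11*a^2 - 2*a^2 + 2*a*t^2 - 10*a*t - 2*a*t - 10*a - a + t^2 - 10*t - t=18*a^3 - 13*a^2 - 11*a + t^2*(2*a + 1) + t*(20*a^2 - 12*a - 11)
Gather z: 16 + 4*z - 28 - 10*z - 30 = -6*z - 42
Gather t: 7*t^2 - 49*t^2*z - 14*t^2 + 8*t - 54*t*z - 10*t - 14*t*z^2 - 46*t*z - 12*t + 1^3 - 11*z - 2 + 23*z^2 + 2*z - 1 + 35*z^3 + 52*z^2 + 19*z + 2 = t^2*(-49*z - 7) + t*(-14*z^2 - 100*z - 14) + 35*z^3 + 75*z^2 + 10*z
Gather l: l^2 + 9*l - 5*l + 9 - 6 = l^2 + 4*l + 3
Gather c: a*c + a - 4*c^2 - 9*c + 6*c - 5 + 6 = a - 4*c^2 + c*(a - 3) + 1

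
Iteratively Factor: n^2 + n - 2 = (n + 2)*(n - 1)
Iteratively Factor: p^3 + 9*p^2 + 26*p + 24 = (p + 3)*(p^2 + 6*p + 8) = (p + 2)*(p + 3)*(p + 4)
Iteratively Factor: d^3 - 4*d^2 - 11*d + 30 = (d + 3)*(d^2 - 7*d + 10) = (d - 2)*(d + 3)*(d - 5)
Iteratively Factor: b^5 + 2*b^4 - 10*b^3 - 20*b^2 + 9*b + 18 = (b - 1)*(b^4 + 3*b^3 - 7*b^2 - 27*b - 18) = (b - 1)*(b + 1)*(b^3 + 2*b^2 - 9*b - 18) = (b - 1)*(b + 1)*(b + 3)*(b^2 - b - 6) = (b - 1)*(b + 1)*(b + 2)*(b + 3)*(b - 3)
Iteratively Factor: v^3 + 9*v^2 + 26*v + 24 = (v + 4)*(v^2 + 5*v + 6) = (v + 2)*(v + 4)*(v + 3)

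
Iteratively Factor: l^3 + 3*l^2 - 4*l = (l)*(l^2 + 3*l - 4) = l*(l + 4)*(l - 1)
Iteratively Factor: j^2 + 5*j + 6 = (j + 3)*(j + 2)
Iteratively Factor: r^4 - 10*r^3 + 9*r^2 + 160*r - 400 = (r - 5)*(r^3 - 5*r^2 - 16*r + 80) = (r - 5)*(r + 4)*(r^2 - 9*r + 20) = (r - 5)*(r - 4)*(r + 4)*(r - 5)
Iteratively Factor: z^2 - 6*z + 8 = (z - 4)*(z - 2)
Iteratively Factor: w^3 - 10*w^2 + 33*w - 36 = (w - 4)*(w^2 - 6*w + 9) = (w - 4)*(w - 3)*(w - 3)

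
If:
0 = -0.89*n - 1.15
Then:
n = -1.29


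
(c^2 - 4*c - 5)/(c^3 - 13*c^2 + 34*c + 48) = (c - 5)/(c^2 - 14*c + 48)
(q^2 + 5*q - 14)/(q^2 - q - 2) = (q + 7)/(q + 1)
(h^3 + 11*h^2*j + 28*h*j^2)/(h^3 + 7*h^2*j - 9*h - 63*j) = h*(h + 4*j)/(h^2 - 9)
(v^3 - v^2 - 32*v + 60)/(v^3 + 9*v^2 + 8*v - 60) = (v - 5)/(v + 5)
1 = 1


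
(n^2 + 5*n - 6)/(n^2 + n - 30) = (n - 1)/(n - 5)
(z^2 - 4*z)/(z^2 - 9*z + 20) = z/(z - 5)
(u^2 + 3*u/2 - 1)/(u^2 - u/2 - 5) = (2*u - 1)/(2*u - 5)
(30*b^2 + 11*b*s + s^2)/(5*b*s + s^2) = (6*b + s)/s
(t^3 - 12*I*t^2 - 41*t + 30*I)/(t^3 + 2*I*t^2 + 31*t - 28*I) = (t^2 - 11*I*t - 30)/(t^2 + 3*I*t + 28)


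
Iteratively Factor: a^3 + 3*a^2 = (a + 3)*(a^2) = a*(a + 3)*(a)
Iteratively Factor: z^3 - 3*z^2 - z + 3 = (z - 3)*(z^2 - 1) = (z - 3)*(z - 1)*(z + 1)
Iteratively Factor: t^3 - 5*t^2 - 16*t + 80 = (t + 4)*(t^2 - 9*t + 20) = (t - 5)*(t + 4)*(t - 4)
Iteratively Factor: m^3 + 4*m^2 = (m)*(m^2 + 4*m) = m*(m + 4)*(m)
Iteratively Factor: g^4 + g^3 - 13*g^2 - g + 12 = (g - 1)*(g^3 + 2*g^2 - 11*g - 12) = (g - 3)*(g - 1)*(g^2 + 5*g + 4) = (g - 3)*(g - 1)*(g + 4)*(g + 1)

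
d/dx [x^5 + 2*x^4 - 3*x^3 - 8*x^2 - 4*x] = 5*x^4 + 8*x^3 - 9*x^2 - 16*x - 4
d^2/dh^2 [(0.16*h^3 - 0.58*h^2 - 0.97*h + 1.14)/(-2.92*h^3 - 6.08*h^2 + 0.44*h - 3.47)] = (-3.5527136788005e-15*h^7 + 15.571776*h^6 + 48.39024*h^5 + 10.610112*h^4 - 322.100912*h^3 - 433.9572*h^2 - 46.743312*h + 64.590556)/(24.897088*h^9 + 155.521536*h^8 + 312.570816*h^7 + 266.646032*h^6 + 322.53024*h^5 + 361.601952*h^4 + 49.695436*h^3 + 221.641392*h^2 - 15.893988*h + 41.781923)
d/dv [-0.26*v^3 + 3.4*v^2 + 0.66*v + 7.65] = -0.78*v^2 + 6.8*v + 0.66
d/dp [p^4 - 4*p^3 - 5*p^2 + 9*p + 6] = 4*p^3 - 12*p^2 - 10*p + 9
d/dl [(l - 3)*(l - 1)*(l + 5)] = 3*l^2 + 2*l - 17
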